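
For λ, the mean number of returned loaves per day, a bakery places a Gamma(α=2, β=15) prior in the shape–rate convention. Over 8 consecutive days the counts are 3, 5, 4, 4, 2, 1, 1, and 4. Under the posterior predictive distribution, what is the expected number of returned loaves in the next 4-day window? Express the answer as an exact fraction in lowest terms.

Total count: 3 + 5 + 4 + 4 + 2 + 1 + 1 + 4 = 24.
Total exposure: 8 days.
Gamma(α, β) with Poisson data over total exposure Σt gives posterior Gamma(α+Σx, β+Σt) = Gamma(26, 23).
Predictive mean over a 4-day window = T·E[λ|data] = 4·26/23 = 104/23.

104/23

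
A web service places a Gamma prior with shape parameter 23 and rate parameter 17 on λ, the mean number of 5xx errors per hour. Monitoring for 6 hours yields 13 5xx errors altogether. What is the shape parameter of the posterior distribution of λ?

36

Total count 13 over total exposure 6 hours.
Gamma(α, β) with Poisson data over total exposure Σt gives posterior Gamma(α+Σx, β+Σt) = Gamma(36, 23).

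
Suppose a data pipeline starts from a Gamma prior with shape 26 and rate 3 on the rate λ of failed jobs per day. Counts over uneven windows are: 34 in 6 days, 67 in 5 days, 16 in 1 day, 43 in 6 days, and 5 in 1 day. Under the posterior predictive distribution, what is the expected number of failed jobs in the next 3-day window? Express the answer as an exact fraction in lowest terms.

Total count: 34 + 67 + 16 + 43 + 5 = 165.
Total exposure: 6 + 5 + 1 + 6 + 1 = 19 days.
Gamma(α, β) with Poisson data over total exposure Σt gives posterior Gamma(α+Σx, β+Σt) = Gamma(191, 22).
Predictive mean over a 3-day window = T·E[λ|data] = 3·191/22 = 573/22.

573/22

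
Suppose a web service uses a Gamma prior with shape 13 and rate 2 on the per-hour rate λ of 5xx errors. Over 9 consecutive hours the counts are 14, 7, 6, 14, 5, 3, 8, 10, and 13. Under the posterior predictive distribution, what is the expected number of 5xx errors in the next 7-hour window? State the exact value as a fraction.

651/11

Total count: 14 + 7 + 6 + 14 + 5 + 3 + 8 + 10 + 13 = 80.
Total exposure: 9 hours.
Posterior: α' = 13 + 80 = 93, β' = 2 + 9 = 11.
Predictive mean over a 7-hour window = T·E[λ|data] = 7·93/11 = 651/11.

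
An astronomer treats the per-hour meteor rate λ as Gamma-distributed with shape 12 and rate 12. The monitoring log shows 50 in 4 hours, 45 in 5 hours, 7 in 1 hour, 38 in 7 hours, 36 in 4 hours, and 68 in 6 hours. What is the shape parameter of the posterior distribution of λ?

Total count: 50 + 45 + 7 + 38 + 36 + 68 = 244.
Total exposure: 4 + 5 + 1 + 7 + 4 + 6 = 27 hours.
The Gamma prior is conjugate for the Poisson rate, so λ | data ~ Gamma(12+244, 12+27) = Gamma(256, 39).

256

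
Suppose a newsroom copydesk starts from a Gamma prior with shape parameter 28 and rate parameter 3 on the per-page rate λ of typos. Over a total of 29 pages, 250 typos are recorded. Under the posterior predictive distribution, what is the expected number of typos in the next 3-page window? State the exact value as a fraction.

Total count 250 over total exposure 29 pages.
The Gamma prior is conjugate for the Poisson rate, so λ | data ~ Gamma(28+250, 3+29) = Gamma(278, 32).
Predictive mean over a 3-page window = T·E[λ|data] = 3·278/32 = 417/16.

417/16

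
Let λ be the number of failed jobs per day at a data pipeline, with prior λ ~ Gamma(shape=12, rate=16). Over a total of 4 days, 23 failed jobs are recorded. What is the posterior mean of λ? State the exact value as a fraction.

7/4

Total count 23 over total exposure 4 days.
The Gamma prior is conjugate for the Poisson rate, so λ | data ~ Gamma(12+23, 16+4) = Gamma(35, 20).
Posterior mean = α'/β' = 35/20 = 7/4.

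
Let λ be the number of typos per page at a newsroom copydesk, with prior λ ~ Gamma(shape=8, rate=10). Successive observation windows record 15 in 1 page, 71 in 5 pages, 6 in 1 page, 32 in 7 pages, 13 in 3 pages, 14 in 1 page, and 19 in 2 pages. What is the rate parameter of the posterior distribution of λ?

Total count: 15 + 71 + 6 + 32 + 13 + 14 + 19 = 170.
Total exposure: 1 + 5 + 1 + 7 + 3 + 1 + 2 = 20 pages.
Gamma(α, β) with Poisson data over total exposure Σt gives posterior Gamma(α+Σx, β+Σt) = Gamma(178, 30).

30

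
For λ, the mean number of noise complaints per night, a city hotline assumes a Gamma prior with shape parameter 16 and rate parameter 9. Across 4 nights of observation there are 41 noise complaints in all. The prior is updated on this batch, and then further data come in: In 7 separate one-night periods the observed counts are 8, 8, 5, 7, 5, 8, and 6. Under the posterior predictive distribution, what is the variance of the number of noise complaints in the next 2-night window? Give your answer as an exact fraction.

286/25

Total count 41 over total exposure 4 nights.
After the first batch: Gamma(16 + 41, 9 + 4) = Gamma(57, 13).
Total count: 8 + 8 + 5 + 7 + 5 + 8 + 6 = 47.
Total exposure: 7 nights.
After the second batch: Gamma(57 + 47, 13 + 7) = Gamma(104, 20).
The posterior predictive for a window of length T is Negative Binomial with variance T·α'·(β'+T)/β'² = 2·104·22/400 = 286/25.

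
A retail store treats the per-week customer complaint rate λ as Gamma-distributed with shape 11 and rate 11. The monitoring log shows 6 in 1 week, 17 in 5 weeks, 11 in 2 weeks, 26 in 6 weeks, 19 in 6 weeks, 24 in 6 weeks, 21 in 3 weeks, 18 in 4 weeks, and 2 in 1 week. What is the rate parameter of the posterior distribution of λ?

Total count: 6 + 17 + 11 + 26 + 19 + 24 + 21 + 18 + 2 = 144.
Total exposure: 1 + 5 + 2 + 6 + 6 + 6 + 3 + 4 + 1 = 34 weeks.
Gamma(α, β) with Poisson data over total exposure Σt gives posterior Gamma(α+Σx, β+Σt) = Gamma(155, 45).

45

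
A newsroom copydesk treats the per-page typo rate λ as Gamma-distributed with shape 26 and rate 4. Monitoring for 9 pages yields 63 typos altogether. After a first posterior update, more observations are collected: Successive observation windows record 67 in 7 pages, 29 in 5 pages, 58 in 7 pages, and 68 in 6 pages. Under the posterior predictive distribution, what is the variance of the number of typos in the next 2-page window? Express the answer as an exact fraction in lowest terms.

Total count 63 over total exposure 9 pages.
After the first batch: Gamma(26 + 63, 4 + 9) = Gamma(89, 13).
Total count: 67 + 29 + 58 + 68 = 222.
Total exposure: 7 + 5 + 7 + 6 = 25 pages.
After the second batch: Gamma(89 + 222, 13 + 25) = Gamma(311, 38).
The posterior predictive for a window of length T is Negative Binomial with variance T·α'·(β'+T)/β'² = 2·311·40/1444 = 6220/361.

6220/361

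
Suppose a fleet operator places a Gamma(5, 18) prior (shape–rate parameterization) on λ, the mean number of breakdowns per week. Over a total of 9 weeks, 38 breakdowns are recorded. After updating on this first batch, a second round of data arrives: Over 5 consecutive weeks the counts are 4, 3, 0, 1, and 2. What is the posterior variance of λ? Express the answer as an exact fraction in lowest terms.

Total count 38 over total exposure 9 weeks.
After the first batch: Gamma(5 + 38, 18 + 9) = Gamma(43, 27).
Total count: 4 + 3 + 0 + 1 + 2 = 10.
Total exposure: 5 weeks.
After the second batch: Gamma(43 + 10, 27 + 5) = Gamma(53, 32).
Posterior variance = α'/β'² = 53/1024.

53/1024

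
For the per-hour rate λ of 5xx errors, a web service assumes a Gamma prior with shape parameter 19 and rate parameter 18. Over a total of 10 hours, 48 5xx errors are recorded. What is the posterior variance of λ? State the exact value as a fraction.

67/784

Total count 48 over total exposure 10 hours.
By Gamma–Poisson conjugacy, the posterior is Gamma(α + Σx, β + Σt) = Gamma(19 + 48, 18 + 10) = Gamma(67, 28).
Posterior variance = α'/β'² = 67/784.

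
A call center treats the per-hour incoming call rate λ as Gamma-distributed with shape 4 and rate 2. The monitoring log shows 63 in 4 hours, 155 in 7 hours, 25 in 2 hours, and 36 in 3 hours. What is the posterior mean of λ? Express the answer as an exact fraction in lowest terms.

283/18

Total count: 63 + 155 + 25 + 36 = 279.
Total exposure: 4 + 7 + 2 + 3 = 16 hours.
Posterior: α' = 4 + 279 = 283, β' = 2 + 16 = 18.
Posterior mean = α'/β' = 283/18.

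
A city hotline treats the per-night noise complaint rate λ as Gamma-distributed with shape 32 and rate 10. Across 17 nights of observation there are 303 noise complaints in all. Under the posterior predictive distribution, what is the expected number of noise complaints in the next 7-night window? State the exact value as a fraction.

Total count 303 over total exposure 17 nights.
The Gamma prior is conjugate for the Poisson rate, so λ | data ~ Gamma(32+303, 10+17) = Gamma(335, 27).
Predictive mean over a 7-night window = T·E[λ|data] = 7·335/27 = 2345/27.

2345/27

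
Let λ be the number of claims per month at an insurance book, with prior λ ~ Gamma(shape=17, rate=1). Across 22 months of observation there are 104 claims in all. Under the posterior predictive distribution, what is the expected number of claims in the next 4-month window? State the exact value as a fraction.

Total count 104 over total exposure 22 months.
Posterior: α' = 17 + 104 = 121, β' = 1 + 22 = 23.
Predictive mean over a 4-month window = T·E[λ|data] = 4·121/23 = 484/23.

484/23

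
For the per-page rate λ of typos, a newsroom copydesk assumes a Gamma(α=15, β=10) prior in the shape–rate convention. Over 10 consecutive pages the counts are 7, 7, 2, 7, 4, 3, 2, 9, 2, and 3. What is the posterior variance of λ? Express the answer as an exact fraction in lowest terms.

Total count: 7 + 7 + 2 + 7 + 4 + 3 + 2 + 9 + 2 + 3 = 46.
Total exposure: 10 pages.
By Gamma–Poisson conjugacy, the posterior is Gamma(α + Σx, β + Σt) = Gamma(15 + 46, 10 + 10) = Gamma(61, 20).
Posterior variance = α'/β'² = 61/400.

61/400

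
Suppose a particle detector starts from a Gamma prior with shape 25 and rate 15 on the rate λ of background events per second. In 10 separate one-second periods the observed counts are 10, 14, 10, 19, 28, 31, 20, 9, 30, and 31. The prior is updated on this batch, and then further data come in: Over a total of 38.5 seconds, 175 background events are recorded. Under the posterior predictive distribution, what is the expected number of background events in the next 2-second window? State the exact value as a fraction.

1608/127

Total count: 10 + 14 + 10 + 19 + 28 + 31 + 20 + 9 + 30 + 31 = 202.
Total exposure: 10 seconds.
After the first batch: Gamma(25 + 202, 15 + 10) = Gamma(227, 25).
Total count 175 over total exposure 38.5 seconds.
After the second batch: Gamma(227 + 175, 25 + 38.5) = Gamma(402, 127/2).
Predictive mean over a 2-second window = T·E[λ|data] = 2·402/(127/2) = 1608/127.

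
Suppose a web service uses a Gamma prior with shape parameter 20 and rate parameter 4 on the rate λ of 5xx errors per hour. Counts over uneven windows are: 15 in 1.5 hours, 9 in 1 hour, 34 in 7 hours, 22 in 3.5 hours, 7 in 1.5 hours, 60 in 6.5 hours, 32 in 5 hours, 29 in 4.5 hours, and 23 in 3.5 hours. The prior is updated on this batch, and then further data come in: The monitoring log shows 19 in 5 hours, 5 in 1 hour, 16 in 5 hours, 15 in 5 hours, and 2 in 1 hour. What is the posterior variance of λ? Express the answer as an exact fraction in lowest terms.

28/275

Total count: 15 + 9 + 34 + 22 + 7 + 60 + 32 + 29 + 23 = 231.
Total exposure: 1.5 + 1 + 7 + 3.5 + 1.5 + 6.5 + 5 + 4.5 + 3.5 = 34 hours.
After the first batch: Gamma(20 + 231, 4 + 34) = Gamma(251, 38).
Total count: 19 + 5 + 16 + 15 + 2 = 57.
Total exposure: 5 + 1 + 5 + 5 + 1 = 17 hours.
After the second batch: Gamma(251 + 57, 38 + 17) = Gamma(308, 55).
Posterior variance = α'/β'² = 308/3025 = 28/275.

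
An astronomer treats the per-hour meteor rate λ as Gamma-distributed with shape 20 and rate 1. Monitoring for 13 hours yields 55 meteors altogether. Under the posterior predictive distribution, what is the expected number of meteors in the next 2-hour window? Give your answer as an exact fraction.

75/7

Total count 55 over total exposure 13 hours.
The Gamma prior is conjugate for the Poisson rate, so λ | data ~ Gamma(20+55, 1+13) = Gamma(75, 14).
Predictive mean over a 2-hour window = T·E[λ|data] = 2·75/14 = 75/7.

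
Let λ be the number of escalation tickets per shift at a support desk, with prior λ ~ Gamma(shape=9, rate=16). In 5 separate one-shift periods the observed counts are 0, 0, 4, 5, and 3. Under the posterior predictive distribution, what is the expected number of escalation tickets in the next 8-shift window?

Total count: 0 + 0 + 4 + 5 + 3 = 12.
Total exposure: 5 shifts.
Posterior: α' = 9 + 12 = 21, β' = 16 + 5 = 21.
Predictive mean over an 8-shift window = T·E[λ|data] = 8·21/21 = 8.

8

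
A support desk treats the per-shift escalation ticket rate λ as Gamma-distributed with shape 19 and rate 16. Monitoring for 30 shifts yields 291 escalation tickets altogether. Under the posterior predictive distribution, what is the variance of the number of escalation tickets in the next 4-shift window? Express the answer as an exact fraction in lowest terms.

Total count 291 over total exposure 30 shifts.
Conjugate update: add total count to the shape and total exposure to the rate, giving Gamma(310, 46).
The posterior predictive for a window of length T is Negative Binomial with variance T·α'·(β'+T)/β'² = 4·310·50/2116 = 15500/529.

15500/529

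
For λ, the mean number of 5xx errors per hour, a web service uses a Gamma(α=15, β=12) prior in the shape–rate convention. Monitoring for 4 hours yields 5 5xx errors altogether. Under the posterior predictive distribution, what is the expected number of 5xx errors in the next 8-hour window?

10

Total count 5 over total exposure 4 hours.
Posterior: α' = 15 + 5 = 20, β' = 12 + 4 = 16.
Predictive mean over an 8-hour window = T·E[λ|data] = 8·20/16 = 10.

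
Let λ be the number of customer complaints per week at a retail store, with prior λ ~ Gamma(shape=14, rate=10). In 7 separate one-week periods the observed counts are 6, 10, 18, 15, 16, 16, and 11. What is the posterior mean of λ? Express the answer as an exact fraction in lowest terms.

Total count: 6 + 10 + 18 + 15 + 16 + 16 + 11 = 92.
Total exposure: 7 weeks.
Gamma(α, β) with Poisson data over total exposure Σt gives posterior Gamma(α+Σx, β+Σt) = Gamma(106, 17).
Posterior mean = α'/β' = 106/17.

106/17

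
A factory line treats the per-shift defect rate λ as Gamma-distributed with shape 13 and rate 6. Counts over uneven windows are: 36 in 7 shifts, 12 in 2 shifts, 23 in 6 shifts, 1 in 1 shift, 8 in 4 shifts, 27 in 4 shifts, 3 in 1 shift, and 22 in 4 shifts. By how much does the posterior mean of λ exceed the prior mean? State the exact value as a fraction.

83/42

Total count: 36 + 12 + 23 + 1 + 8 + 27 + 3 + 22 = 132.
Total exposure: 7 + 2 + 6 + 1 + 4 + 4 + 1 + 4 = 29 shifts.
Conjugate update: add total count to the shape and total exposure to the rate, giving Gamma(145, 35).
Posterior mean = 145/35 = 29/7; prior mean = 13/6 = 13/6. Difference = 29/7 − 13/6 = 83/42.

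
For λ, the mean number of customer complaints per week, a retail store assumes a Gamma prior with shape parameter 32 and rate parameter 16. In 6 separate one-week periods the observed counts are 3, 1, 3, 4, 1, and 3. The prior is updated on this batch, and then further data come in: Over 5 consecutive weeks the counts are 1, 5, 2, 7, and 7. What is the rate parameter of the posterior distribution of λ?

Total count: 3 + 1 + 3 + 4 + 1 + 3 = 15.
Total exposure: 6 weeks.
After the first batch: Gamma(32 + 15, 16 + 6) = Gamma(47, 22).
Total count: 1 + 5 + 2 + 7 + 7 = 22.
Total exposure: 5 weeks.
After the second batch: Gamma(47 + 22, 22 + 5) = Gamma(69, 27).

27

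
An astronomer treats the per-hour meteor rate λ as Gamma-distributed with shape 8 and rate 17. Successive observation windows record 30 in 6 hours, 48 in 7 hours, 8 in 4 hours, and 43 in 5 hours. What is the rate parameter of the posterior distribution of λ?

39

Total count: 30 + 48 + 8 + 43 = 129.
Total exposure: 6 + 7 + 4 + 5 = 22 hours.
Posterior: α' = 8 + 129 = 137, β' = 17 + 22 = 39.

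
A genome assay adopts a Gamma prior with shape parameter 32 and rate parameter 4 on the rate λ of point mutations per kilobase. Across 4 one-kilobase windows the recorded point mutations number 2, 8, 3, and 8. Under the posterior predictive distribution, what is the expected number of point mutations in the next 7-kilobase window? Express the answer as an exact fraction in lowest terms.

371/8

Total count: 2 + 8 + 3 + 8 = 21.
Total exposure: 4 kilobases.
By Gamma–Poisson conjugacy, the posterior is Gamma(α + Σx, β + Σt) = Gamma(32 + 21, 4 + 4) = Gamma(53, 8).
Predictive mean over a 7-kilobase window = T·E[λ|data] = 7·53/8 = 371/8.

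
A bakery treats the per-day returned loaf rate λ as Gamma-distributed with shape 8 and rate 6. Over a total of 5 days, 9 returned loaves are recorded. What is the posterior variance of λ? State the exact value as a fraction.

Total count 9 over total exposure 5 days.
Posterior: α' = 8 + 9 = 17, β' = 6 + 5 = 11.
Posterior variance = α'/β'² = 17/121.

17/121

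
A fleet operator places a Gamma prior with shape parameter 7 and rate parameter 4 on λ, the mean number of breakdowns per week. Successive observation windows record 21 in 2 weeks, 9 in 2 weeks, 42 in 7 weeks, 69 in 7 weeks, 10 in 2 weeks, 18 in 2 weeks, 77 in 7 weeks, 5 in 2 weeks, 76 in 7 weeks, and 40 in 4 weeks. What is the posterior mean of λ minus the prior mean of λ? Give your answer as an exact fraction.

587/92

Total count: 21 + 9 + 42 + 69 + 10 + 18 + 77 + 5 + 76 + 40 = 367.
Total exposure: 2 + 2 + 7 + 7 + 2 + 2 + 7 + 2 + 7 + 4 = 42 weeks.
The Gamma prior is conjugate for the Poisson rate, so λ | data ~ Gamma(7+367, 4+42) = Gamma(374, 46).
Posterior mean = 374/46 = 187/23; prior mean = 7/4 = 7/4. Difference = 187/23 − 7/4 = 587/92.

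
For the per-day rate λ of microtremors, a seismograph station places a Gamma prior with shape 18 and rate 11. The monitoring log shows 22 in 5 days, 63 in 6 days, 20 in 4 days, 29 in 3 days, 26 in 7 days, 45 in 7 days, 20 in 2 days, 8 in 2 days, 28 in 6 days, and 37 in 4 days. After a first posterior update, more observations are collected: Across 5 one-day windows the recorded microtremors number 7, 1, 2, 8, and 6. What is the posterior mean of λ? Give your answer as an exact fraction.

Total count: 22 + 63 + 20 + 29 + 26 + 45 + 20 + 8 + 28 + 37 = 298.
Total exposure: 5 + 6 + 4 + 3 + 7 + 7 + 2 + 2 + 6 + 4 = 46 days.
After the first batch: Gamma(18 + 298, 11 + 46) = Gamma(316, 57).
Total count: 7 + 1 + 2 + 8 + 6 = 24.
Total exposure: 5 days.
After the second batch: Gamma(316 + 24, 57 + 5) = Gamma(340, 62).
Posterior mean = α'/β' = 340/62 = 170/31.

170/31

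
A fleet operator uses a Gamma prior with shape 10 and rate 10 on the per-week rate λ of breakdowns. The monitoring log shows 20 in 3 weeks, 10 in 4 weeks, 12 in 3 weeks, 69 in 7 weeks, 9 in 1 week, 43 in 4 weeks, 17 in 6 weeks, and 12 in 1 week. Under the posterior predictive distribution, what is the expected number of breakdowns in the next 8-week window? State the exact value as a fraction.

1616/39

Total count: 20 + 10 + 12 + 69 + 9 + 43 + 17 + 12 = 192.
Total exposure: 3 + 4 + 3 + 7 + 1 + 4 + 6 + 1 = 29 weeks.
Conjugate update: add total count to the shape and total exposure to the rate, giving Gamma(202, 39).
Predictive mean over an 8-week window = T·E[λ|data] = 8·202/39 = 1616/39.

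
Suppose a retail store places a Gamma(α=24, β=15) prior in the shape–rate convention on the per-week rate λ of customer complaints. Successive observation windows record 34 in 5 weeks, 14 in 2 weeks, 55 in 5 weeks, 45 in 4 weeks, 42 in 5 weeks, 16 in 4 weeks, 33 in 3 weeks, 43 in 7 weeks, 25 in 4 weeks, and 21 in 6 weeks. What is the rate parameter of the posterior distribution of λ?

Total count: 34 + 14 + 55 + 45 + 42 + 16 + 33 + 43 + 25 + 21 = 328.
Total exposure: 5 + 2 + 5 + 4 + 5 + 4 + 3 + 7 + 4 + 6 = 45 weeks.
Gamma(α, β) with Poisson data over total exposure Σt gives posterior Gamma(α+Σx, β+Σt) = Gamma(352, 60).

60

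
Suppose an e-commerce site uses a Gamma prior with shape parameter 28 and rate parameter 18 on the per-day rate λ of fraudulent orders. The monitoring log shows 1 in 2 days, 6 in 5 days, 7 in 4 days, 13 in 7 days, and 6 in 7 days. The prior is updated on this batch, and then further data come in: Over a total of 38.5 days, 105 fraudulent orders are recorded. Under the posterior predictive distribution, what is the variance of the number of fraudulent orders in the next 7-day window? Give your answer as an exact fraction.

411348/26569

Total count: 1 + 6 + 7 + 13 + 6 = 33.
Total exposure: 2 + 5 + 4 + 7 + 7 = 25 days.
After the first batch: Gamma(28 + 33, 18 + 25) = Gamma(61, 43).
Total count 105 over total exposure 38.5 days.
After the second batch: Gamma(61 + 105, 43 + 38.5) = Gamma(166, 163/2).
The posterior predictive for a window of length T is Negative Binomial with variance T·α'·(β'+T)/β'² = 7·166·(177/2)/(26569/4) = 411348/26569.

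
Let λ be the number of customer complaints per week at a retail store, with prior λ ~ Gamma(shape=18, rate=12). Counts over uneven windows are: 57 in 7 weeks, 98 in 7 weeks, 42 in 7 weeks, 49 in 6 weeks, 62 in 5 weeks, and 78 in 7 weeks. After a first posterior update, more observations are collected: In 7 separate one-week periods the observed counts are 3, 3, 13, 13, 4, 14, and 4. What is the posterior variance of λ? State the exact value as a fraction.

Total count: 57 + 98 + 42 + 49 + 62 + 78 = 386.
Total exposure: 7 + 7 + 7 + 6 + 5 + 7 = 39 weeks.
After the first batch: Gamma(18 + 386, 12 + 39) = Gamma(404, 51).
Total count: 3 + 3 + 13 + 13 + 4 + 14 + 4 = 54.
Total exposure: 7 weeks.
After the second batch: Gamma(404 + 54, 51 + 7) = Gamma(458, 58).
Posterior variance = α'/β'² = 458/3364 = 229/1682.

229/1682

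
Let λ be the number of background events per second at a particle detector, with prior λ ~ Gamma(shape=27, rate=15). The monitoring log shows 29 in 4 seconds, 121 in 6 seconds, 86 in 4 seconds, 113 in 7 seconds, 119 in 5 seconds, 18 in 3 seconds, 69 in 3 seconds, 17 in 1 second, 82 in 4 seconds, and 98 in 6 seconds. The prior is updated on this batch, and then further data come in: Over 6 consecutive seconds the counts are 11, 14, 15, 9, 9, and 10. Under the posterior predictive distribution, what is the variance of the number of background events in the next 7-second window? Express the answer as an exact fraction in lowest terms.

420959/4096

Total count: 29 + 121 + 86 + 113 + 119 + 18 + 69 + 17 + 82 + 98 = 752.
Total exposure: 4 + 6 + 4 + 7 + 5 + 3 + 3 + 1 + 4 + 6 = 43 seconds.
After the first batch: Gamma(27 + 752, 15 + 43) = Gamma(779, 58).
Total count: 11 + 14 + 15 + 9 + 9 + 10 = 68.
Total exposure: 6 seconds.
After the second batch: Gamma(779 + 68, 58 + 6) = Gamma(847, 64).
The posterior predictive for a window of length T is Negative Binomial with variance T·α'·(β'+T)/β'² = 7·847·71/4096 = 420959/4096.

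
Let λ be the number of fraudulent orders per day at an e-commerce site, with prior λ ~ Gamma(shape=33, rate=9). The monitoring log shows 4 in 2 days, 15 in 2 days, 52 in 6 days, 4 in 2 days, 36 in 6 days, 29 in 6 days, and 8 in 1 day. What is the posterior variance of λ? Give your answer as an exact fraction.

181/1156

Total count: 4 + 15 + 52 + 4 + 36 + 29 + 8 = 148.
Total exposure: 2 + 2 + 6 + 2 + 6 + 6 + 1 = 25 days.
The Gamma prior is conjugate for the Poisson rate, so λ | data ~ Gamma(33+148, 9+25) = Gamma(181, 34).
Posterior variance = α'/β'² = 181/1156.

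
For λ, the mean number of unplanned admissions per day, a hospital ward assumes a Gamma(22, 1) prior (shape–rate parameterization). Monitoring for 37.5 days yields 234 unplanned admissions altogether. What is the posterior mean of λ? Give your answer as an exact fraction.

Total count 234 over total exposure 37.5 days.
Conjugate update: add total count to the shape and total exposure to the rate, giving Gamma(256, 77/2).
Posterior mean = α'/β' = 256/(77/2) = 512/77.

512/77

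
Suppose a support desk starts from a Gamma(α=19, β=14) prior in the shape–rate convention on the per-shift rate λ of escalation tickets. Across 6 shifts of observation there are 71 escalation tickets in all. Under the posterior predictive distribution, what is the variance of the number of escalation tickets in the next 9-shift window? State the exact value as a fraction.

2349/40

Total count 71 over total exposure 6 shifts.
Conjugate update: add total count to the shape and total exposure to the rate, giving Gamma(90, 20).
The posterior predictive for a window of length T is Negative Binomial with variance T·α'·(β'+T)/β'² = 9·90·29/400 = 2349/40.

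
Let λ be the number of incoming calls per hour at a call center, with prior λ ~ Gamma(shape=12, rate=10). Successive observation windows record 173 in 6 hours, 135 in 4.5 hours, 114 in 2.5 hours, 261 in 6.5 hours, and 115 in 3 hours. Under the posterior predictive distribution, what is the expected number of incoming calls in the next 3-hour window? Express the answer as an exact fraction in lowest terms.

Total count: 173 + 135 + 114 + 261 + 115 = 798.
Total exposure: 6 + 4.5 + 2.5 + 6.5 + 3 = 22.5 hours.
By Gamma–Poisson conjugacy, the posterior is Gamma(α + Σx, β + Σt) = Gamma(12 + 798, 10 + 22.5) = Gamma(810, 65/2).
Predictive mean over a 3-hour window = T·E[λ|data] = 3·810/(65/2) = 972/13.

972/13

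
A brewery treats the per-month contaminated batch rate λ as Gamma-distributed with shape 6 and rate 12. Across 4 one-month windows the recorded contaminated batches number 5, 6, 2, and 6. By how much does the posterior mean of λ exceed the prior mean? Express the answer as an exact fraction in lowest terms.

Total count: 5 + 6 + 2 + 6 = 19.
Total exposure: 4 months.
Gamma(α, β) with Poisson data over total exposure Σt gives posterior Gamma(α+Σx, β+Σt) = Gamma(25, 16).
Posterior mean = 25/16 = 25/16; prior mean = 6/12 = 1/2. Difference = 25/16 − 1/2 = 17/16.

17/16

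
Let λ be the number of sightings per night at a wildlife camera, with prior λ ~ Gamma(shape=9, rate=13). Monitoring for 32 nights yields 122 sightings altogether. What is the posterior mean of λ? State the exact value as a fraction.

Total count 122 over total exposure 32 nights.
Posterior: α' = 9 + 122 = 131, β' = 13 + 32 = 45.
Posterior mean = α'/β' = 131/45.

131/45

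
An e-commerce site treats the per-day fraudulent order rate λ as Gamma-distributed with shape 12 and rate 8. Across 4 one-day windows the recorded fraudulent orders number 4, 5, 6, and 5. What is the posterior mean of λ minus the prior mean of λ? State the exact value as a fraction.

7/6

Total count: 4 + 5 + 6 + 5 = 20.
Total exposure: 4 days.
Posterior: α' = 12 + 20 = 32, β' = 8 + 4 = 12.
Posterior mean = 32/12 = 8/3; prior mean = 12/8 = 3/2. Difference = 8/3 − 3/2 = 7/6.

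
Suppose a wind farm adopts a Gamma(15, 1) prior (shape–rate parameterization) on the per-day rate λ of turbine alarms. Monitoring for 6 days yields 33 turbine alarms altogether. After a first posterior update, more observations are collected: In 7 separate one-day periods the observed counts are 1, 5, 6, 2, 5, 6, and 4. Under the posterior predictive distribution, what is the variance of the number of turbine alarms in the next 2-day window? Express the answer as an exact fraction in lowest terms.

88/7

Total count 33 over total exposure 6 days.
After the first batch: Gamma(15 + 33, 1 + 6) = Gamma(48, 7).
Total count: 1 + 5 + 6 + 2 + 5 + 6 + 4 = 29.
Total exposure: 7 days.
After the second batch: Gamma(48 + 29, 7 + 7) = Gamma(77, 14).
The posterior predictive for a window of length T is Negative Binomial with variance T·α'·(β'+T)/β'² = 2·77·16/196 = 88/7.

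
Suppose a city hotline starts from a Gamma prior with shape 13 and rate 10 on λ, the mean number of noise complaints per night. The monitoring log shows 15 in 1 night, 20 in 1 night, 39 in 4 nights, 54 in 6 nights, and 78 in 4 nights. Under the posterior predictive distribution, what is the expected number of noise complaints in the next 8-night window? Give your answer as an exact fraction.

Total count: 15 + 20 + 39 + 54 + 78 = 206.
Total exposure: 1 + 1 + 4 + 6 + 4 = 16 nights.
Conjugate update: add total count to the shape and total exposure to the rate, giving Gamma(219, 26).
Predictive mean over an 8-night window = T·E[λ|data] = 8·219/26 = 876/13.

876/13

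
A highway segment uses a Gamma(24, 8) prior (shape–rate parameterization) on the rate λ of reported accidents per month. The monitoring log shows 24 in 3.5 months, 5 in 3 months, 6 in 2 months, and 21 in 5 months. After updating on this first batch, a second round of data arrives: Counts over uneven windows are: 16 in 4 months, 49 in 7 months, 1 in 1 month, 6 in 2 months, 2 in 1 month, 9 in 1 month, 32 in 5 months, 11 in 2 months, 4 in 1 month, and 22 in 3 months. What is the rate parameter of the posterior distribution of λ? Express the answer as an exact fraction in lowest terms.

97/2

Total count: 24 + 5 + 6 + 21 = 56.
Total exposure: 3.5 + 3 + 2 + 5 = 13.5 months.
After the first batch: Gamma(24 + 56, 8 + 13.5) = Gamma(80, 43/2).
Total count: 16 + 49 + 1 + 6 + 2 + 9 + 32 + 11 + 4 + 22 = 152.
Total exposure: 4 + 7 + 1 + 2 + 1 + 1 + 5 + 2 + 1 + 3 = 27 months.
After the second batch: Gamma(80 + 152, 43/2 + 27) = Gamma(232, 97/2).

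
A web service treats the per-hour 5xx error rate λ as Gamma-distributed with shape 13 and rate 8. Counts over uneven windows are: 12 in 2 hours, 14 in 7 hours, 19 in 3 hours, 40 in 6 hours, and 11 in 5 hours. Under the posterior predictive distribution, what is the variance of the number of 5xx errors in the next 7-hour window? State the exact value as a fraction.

28994/961

Total count: 12 + 14 + 19 + 40 + 11 = 96.
Total exposure: 2 + 7 + 3 + 6 + 5 = 23 hours.
The Gamma prior is conjugate for the Poisson rate, so λ | data ~ Gamma(13+96, 8+23) = Gamma(109, 31).
The posterior predictive for a window of length T is Negative Binomial with variance T·α'·(β'+T)/β'² = 7·109·38/961 = 28994/961.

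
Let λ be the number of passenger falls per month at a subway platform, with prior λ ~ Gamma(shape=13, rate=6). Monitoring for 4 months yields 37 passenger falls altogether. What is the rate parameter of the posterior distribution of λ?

Total count 37 over total exposure 4 months.
Gamma(α, β) with Poisson data over total exposure Σt gives posterior Gamma(α+Σx, β+Σt) = Gamma(50, 10).

10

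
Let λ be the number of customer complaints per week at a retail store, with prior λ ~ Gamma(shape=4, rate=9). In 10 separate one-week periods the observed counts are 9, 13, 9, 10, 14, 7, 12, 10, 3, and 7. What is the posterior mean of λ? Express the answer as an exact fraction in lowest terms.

Total count: 9 + 13 + 9 + 10 + 14 + 7 + 12 + 10 + 3 + 7 = 94.
Total exposure: 10 weeks.
Conjugate update: add total count to the shape and total exposure to the rate, giving Gamma(98, 19).
Posterior mean = α'/β' = 98/19.

98/19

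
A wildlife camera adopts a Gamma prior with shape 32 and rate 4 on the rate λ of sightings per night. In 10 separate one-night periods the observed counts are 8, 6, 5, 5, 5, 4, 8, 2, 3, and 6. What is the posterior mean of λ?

6

Total count: 8 + 6 + 5 + 5 + 5 + 4 + 8 + 2 + 3 + 6 = 52.
Total exposure: 10 nights.
Posterior: α' = 32 + 52 = 84, β' = 4 + 10 = 14.
Posterior mean = α'/β' = 84/14 = 6.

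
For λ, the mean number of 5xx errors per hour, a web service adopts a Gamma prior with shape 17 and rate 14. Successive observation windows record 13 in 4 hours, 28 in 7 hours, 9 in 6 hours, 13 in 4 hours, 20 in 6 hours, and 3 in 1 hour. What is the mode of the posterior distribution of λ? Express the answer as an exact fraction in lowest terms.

17/7

Total count: 13 + 28 + 9 + 13 + 20 + 3 = 86.
Total exposure: 4 + 7 + 6 + 4 + 6 + 1 = 28 hours.
The Gamma prior is conjugate for the Poisson rate, so λ | data ~ Gamma(17+86, 14+28) = Gamma(103, 42).
Posterior mode = (α'−1)/β' = 102/42 = 17/7.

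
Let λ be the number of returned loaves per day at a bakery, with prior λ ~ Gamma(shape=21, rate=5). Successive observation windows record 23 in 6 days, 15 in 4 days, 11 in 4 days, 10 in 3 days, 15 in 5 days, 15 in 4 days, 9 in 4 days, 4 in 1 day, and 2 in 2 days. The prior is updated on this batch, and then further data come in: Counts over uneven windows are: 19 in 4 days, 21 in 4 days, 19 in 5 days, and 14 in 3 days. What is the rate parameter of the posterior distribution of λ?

54

Total count: 23 + 15 + 11 + 10 + 15 + 15 + 9 + 4 + 2 = 104.
Total exposure: 6 + 4 + 4 + 3 + 5 + 4 + 4 + 1 + 2 = 33 days.
After the first batch: Gamma(21 + 104, 5 + 33) = Gamma(125, 38).
Total count: 19 + 21 + 19 + 14 = 73.
Total exposure: 4 + 4 + 5 + 3 = 16 days.
After the second batch: Gamma(125 + 73, 38 + 16) = Gamma(198, 54).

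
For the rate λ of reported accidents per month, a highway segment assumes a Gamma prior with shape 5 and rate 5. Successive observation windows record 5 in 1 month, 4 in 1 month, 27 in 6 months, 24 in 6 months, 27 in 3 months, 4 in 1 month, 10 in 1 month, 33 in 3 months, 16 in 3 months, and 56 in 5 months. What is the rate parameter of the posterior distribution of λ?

Total count: 5 + 4 + 27 + 24 + 27 + 4 + 10 + 33 + 16 + 56 = 206.
Total exposure: 1 + 1 + 6 + 6 + 3 + 1 + 1 + 3 + 3 + 5 = 30 months.
The Gamma prior is conjugate for the Poisson rate, so λ | data ~ Gamma(5+206, 5+30) = Gamma(211, 35).

35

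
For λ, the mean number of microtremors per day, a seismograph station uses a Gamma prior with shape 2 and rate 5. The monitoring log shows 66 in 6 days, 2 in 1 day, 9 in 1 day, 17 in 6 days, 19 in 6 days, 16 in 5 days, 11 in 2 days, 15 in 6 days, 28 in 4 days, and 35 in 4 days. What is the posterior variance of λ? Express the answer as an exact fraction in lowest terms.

55/529

Total count: 66 + 2 + 9 + 17 + 19 + 16 + 11 + 15 + 28 + 35 = 218.
Total exposure: 6 + 1 + 1 + 6 + 6 + 5 + 2 + 6 + 4 + 4 = 41 days.
Conjugate update: add total count to the shape and total exposure to the rate, giving Gamma(220, 46).
Posterior variance = α'/β'² = 220/2116 = 55/529.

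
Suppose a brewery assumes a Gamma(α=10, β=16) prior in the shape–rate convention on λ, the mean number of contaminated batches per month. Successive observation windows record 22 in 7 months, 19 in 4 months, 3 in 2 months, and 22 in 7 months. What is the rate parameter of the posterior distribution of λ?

36

Total count: 22 + 19 + 3 + 22 = 66.
Total exposure: 7 + 4 + 2 + 7 = 20 months.
Conjugate update: add total count to the shape and total exposure to the rate, giving Gamma(76, 36).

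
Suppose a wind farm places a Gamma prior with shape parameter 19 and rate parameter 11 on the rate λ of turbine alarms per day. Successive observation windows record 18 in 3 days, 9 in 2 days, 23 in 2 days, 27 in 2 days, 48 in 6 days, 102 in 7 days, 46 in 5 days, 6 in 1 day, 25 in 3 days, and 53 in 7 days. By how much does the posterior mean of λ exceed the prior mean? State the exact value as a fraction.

Total count: 18 + 9 + 23 + 27 + 48 + 102 + 46 + 6 + 25 + 53 = 357.
Total exposure: 3 + 2 + 2 + 2 + 6 + 7 + 5 + 1 + 3 + 7 = 38 days.
By Gamma–Poisson conjugacy, the posterior is Gamma(α + Σx, β + Σt) = Gamma(19 + 357, 11 + 38) = Gamma(376, 49).
Posterior mean = 376/49 = 376/49; prior mean = 19/11 = 19/11. Difference = 376/49 − 19/11 = 3205/539.

3205/539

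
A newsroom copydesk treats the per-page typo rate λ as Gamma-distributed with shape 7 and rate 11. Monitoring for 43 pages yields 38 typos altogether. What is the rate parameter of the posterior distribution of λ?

Total count 38 over total exposure 43 pages.
Gamma(α, β) with Poisson data over total exposure Σt gives posterior Gamma(α+Σx, β+Σt) = Gamma(45, 54).

54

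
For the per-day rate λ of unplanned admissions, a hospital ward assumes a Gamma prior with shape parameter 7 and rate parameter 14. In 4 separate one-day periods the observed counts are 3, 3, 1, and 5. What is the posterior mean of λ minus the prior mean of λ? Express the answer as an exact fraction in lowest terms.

5/9

Total count: 3 + 3 + 1 + 5 = 12.
Total exposure: 4 days.
Gamma(α, β) with Poisson data over total exposure Σt gives posterior Gamma(α+Σx, β+Σt) = Gamma(19, 18).
Posterior mean = 19/18 = 19/18; prior mean = 7/14 = 1/2. Difference = 19/18 − 1/2 = 5/9.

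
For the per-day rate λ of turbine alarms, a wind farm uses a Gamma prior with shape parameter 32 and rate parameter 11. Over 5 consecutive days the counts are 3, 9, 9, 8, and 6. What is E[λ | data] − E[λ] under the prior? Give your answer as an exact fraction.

225/176

Total count: 3 + 9 + 9 + 8 + 6 = 35.
Total exposure: 5 days.
Posterior: α' = 32 + 35 = 67, β' = 11 + 5 = 16.
Posterior mean = 67/16 = 67/16; prior mean = 32/11 = 32/11. Difference = 67/16 − 32/11 = 225/176.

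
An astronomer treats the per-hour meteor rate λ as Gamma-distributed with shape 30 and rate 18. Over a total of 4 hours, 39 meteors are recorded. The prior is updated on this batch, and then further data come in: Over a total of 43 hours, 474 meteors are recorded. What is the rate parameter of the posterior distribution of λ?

Total count 39 over total exposure 4 hours.
After the first batch: Gamma(30 + 39, 18 + 4) = Gamma(69, 22).
Total count 474 over total exposure 43 hours.
After the second batch: Gamma(69 + 474, 22 + 43) = Gamma(543, 65).

65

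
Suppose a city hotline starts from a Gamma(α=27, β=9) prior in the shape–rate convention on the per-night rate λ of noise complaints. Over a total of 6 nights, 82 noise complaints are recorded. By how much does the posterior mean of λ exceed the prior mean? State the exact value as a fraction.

Total count 82 over total exposure 6 nights.
By Gamma–Poisson conjugacy, the posterior is Gamma(α + Σx, β + Σt) = Gamma(27 + 82, 9 + 6) = Gamma(109, 15).
Posterior mean = 109/15 = 109/15; prior mean = 27/9 = 3. Difference = 109/15 − 3 = 64/15.

64/15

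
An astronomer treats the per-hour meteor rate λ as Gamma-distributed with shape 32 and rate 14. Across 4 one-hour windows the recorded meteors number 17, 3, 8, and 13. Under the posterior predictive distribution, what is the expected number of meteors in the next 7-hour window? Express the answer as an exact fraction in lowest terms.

Total count: 17 + 3 + 8 + 13 = 41.
Total exposure: 4 hours.
Posterior: α' = 32 + 41 = 73, β' = 14 + 4 = 18.
Predictive mean over a 7-hour window = T·E[λ|data] = 7·73/18 = 511/18.

511/18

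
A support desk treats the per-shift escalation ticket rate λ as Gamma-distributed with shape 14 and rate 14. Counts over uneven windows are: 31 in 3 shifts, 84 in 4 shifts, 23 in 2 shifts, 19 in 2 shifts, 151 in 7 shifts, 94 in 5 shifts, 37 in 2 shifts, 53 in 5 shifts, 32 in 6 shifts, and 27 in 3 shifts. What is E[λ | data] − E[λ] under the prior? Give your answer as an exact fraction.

Total count: 31 + 84 + 23 + 19 + 151 + 94 + 37 + 53 + 32 + 27 = 551.
Total exposure: 3 + 4 + 2 + 2 + 7 + 5 + 2 + 5 + 6 + 3 = 39 shifts.
The Gamma prior is conjugate for the Poisson rate, so λ | data ~ Gamma(14+551, 14+39) = Gamma(565, 53).
Posterior mean = 565/53 = 565/53; prior mean = 14/14 = 1. Difference = 565/53 − 1 = 512/53.

512/53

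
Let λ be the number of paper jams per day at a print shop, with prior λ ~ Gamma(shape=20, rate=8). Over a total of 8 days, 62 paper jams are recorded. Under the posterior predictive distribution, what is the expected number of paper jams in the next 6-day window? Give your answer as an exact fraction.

Total count 62 over total exposure 8 days.
Posterior: α' = 20 + 62 = 82, β' = 8 + 8 = 16.
Predictive mean over a 6-day window = T·E[λ|data] = 6·82/16 = 123/4.

123/4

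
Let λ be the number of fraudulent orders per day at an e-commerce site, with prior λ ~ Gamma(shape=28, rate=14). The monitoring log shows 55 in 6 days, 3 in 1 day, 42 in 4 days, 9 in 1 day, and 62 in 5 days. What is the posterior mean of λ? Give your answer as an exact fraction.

Total count: 55 + 3 + 42 + 9 + 62 = 171.
Total exposure: 6 + 1 + 4 + 1 + 5 = 17 days.
Posterior: α' = 28 + 171 = 199, β' = 14 + 17 = 31.
Posterior mean = α'/β' = 199/31.

199/31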